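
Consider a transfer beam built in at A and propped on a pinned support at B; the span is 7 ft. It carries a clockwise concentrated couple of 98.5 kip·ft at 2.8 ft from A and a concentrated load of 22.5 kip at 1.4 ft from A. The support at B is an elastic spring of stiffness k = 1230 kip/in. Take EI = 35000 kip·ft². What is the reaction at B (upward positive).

R_B = 14.47 kip

Release the roller at B. Primary structure: cantilever fixed at A.
Free-end deflection of the primary structure under the applied loading (downward +):
  clockwise couple 98.5 at a = 2.8: M₀a(2L − a)/(2EI) = 1544/EI
  point load 22.5 at a = 1.4: Pa²(3L − a)/(6EI) = 144.1/EI
  δ_0 = 1689/EI
Tip deflection under a unit load at B: L³/(3EI) = 114.3/EI.
With EI = 35000 kip·ft²: δ_0 = 0.048244 ft and δ_{BB} = 0.003267 ft/kip.
Compatibility — the spring shortens by R_B/k under the reaction it provides: δ_0 − R_B·δ_{BB} = R_B/k. With 1/k = 1/(1230×12) ft/kip = 0.000068 ft/kip, R_B = δ_0 / (δ_{BB} + 1/k) = 0.048244 / (0.003267 + 0.000068) = 14.47 kip.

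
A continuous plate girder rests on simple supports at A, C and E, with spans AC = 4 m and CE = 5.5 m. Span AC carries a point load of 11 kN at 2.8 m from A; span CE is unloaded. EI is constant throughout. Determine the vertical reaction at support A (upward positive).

Insert a hinge at C; M_C is the redundant, and each span becomes simply supported.
Rotations at C on the released spans (each span's end-slope, ×1/EI):
  span AC: point load 11 at a = 2.8: Pab(L + a)/(6LEI) = 10.47/EI
  relative rotation θ_0 = (10.47 + 0)/EI = 10.47/EI
A unit hogging moment at C produces rotation L₁/(3EI) + L₂/(3EI) = 3.167/EI.
Compatibility: M_C·(L₁+L₂)/(3EI) = θ_0, giving M_C = 3.307 kN·m (hogging).
Span AC, ΣM about A with M_C applied at C: R_C^{AC}·4 = 30.8 + 3.307, so R_C^{AC} = 8.527 kN and R_A = 11 − 8.527 = 2.473 kN.

R_A = 2.473 kN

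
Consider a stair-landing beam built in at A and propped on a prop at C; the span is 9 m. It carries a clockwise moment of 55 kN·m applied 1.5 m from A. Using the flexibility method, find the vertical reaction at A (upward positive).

R_A = -2.801 kN

Take the reaction at C as the redundant and release it; the primary structure is a cantilever fixed at A.
Free-end deflection of the primary structure under the applied loading (downward +):
  clockwise couple 55 at a = 1.5: M₀a(2L − a)/(2EI) = 680.6/EI
Tip deflection under a unit load at C: L³/(3EI) = 243/EI.
The prop prevents deflection at C: R_C = δ_0/δ_{CC} = 680.6/243 = 2.801 kN.
Vertical equilibrium: R_A = ΣP − R_C = 0 − 2.801 = -2.801 kN.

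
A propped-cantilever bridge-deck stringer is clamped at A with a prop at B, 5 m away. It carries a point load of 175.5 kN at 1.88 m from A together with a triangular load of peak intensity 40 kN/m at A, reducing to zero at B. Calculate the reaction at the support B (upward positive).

Choose R_B as the redundant. The primary structure is the cantilever fixed at A.
Deflection at B on the released cantilever, summing each load's contribution:
  point load 175.5 at a = 1.88: Pa²(3L − a)/(6EI) = 1356/EI
  triangular load, peak 40 at the fixed end: w₀L⁴/(30EI) = 833.3/EI
  δ_0 = 2190/EI
Flexibility coefficient — unit upward force at B: δ_{BB} = L³/(3EI) = 41.67/EI.
The prop prevents deflection at B: R_B = δ_0/δ_{BB} = 2190/41.67 = 52.55 kN.

R_B = 52.55 kN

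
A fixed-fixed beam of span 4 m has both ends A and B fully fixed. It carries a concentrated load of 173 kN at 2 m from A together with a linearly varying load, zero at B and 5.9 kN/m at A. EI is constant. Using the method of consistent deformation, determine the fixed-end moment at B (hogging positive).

Take the two fixed-end moments M_A, M_B as redundants; the released structure is the simple span AB.
Simple-span end rotations at A and B under the given loads:
  at A: point load 173 at a = 2: Pab(L + b)/(6LEI) = 173/EI
  at B: point load 173 at a = 2: Pab(L + a)/(6LEI) = 173/EI
  at A: triangular load, peak 5.9: w₀L³/(45EI) = 8.391/EI
  at B: triangular load, peak 5.9: 7w₀L³/(360EI) = 7.342/EI
  θ_A0 = 181.4/EI,  θ_B0 = 180.3/EI
Flexibility coefficients: a unit moment at one end gives L/(3EI) there and L/(6EI) at the far end, so f₁₁ = f₂₂ = 1.333/EI and f₁₂ = f₂₁ = 0.6667/EI.
Compatibility — zero rotation at each built-in end:
  1.333 M_A + 0.6667 M_B = 181.4
  0.6667 M_A + 1.333 M_B = 180.3
Solving the pair gives M_A = 91.22 kN·m and M_B = 89.65 kN·m (hogging).

M_B = 89.65 kN·m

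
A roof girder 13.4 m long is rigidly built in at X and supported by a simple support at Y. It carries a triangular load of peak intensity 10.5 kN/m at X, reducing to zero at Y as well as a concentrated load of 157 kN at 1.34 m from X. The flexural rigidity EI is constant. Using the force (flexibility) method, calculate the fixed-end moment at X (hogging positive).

Take the reaction at Y as the redundant and release it; the primary structure is a cantilever fixed at X.
Primary-structure tip deflection at Y by superposition:
  triangular load, peak 10.5 at the fixed end: w₀L⁴/(30EI) = 11285/EI
  point load 157 at a = 1.34: Pa²(3L − a)/(6EI) = 1826/EI
  δ_0 = 13110/EI
Tip deflection under a unit load at Y: L³/(3EI) = 802/EI.
The prop prevents deflection at Y: R_Y = δ_0/δ_{YY} = 13110/802 = 16.35 kN.
Moment equilibrium about X: M_X = Σ(load moments about X) − R_Y·L = 524.6 − 16.35×13.4 = 305.6 kN·m.

M_X = 305.6 kN·m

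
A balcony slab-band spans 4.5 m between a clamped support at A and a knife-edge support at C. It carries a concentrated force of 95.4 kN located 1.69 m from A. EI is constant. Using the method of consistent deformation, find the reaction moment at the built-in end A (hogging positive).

M_A = 81.77 kN·m

Remove the prop at C; the released (primary) structure is a cantilever built in at A.
Deflection at C on the released cantilever, summing each load's contribution:
  point load 95.4 at a = 1.69: Pa²(3L − a)/(6EI) = 536.3/EI
Flexibility coefficient — unit upward force at C: δ_{CC} = L³/(3EI) = 30.38/EI.
The prop prevents deflection at C: R_C = δ_0/δ_{CC} = 536.3/30.38 = 17.66 kN.
Moment equilibrium about A: M_A = Σ(load moments about A) − R_C·L = 161.2 − 17.66×4.5 = 81.77 kN·m.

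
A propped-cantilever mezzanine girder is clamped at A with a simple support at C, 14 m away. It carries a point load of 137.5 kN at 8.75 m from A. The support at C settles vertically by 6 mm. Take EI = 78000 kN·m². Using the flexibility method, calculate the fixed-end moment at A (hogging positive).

Take the reaction at C as the redundant and release it; the primary structure is a cantilever fixed at A.
Downward deflection at the released point C due to the loads:
  point load 137.5 at a = 8.75: Pa²(3L − a)/(6EI) = 58339/EI
Flexibility coefficient — unit upward force at C: δ_{CC} = L³/(3EI) = 914.7/EI.
With EI = 78000 kN·m²: δ_0 = 0.74794 m and δ_{CC} = 0.011726 m/kN.
Compatibility — the beam at C must follow the support down by 0.006 m: δ_0 − R_C·δ_{CC} = 0.006, so R_C = (0.74794 − 0.006)/0.011726 = 63.27 kN.
Moment equilibrium about A: M_A = Σ(load moments about A) − R_C·L = 1203 − 63.27×14 = 317.3 kN·m.

M_A = 317.3 kN·m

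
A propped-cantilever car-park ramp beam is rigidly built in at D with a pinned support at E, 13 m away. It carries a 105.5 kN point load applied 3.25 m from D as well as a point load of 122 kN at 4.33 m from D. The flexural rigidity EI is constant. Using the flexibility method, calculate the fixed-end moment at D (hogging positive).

M_D = 518.6 kN·m

Choose R_E as the redundant. The primary structure is the cantilever fixed at D.
Primary-structure tip deflection at E by superposition:
  point load 105.5 at a = 3.25: Pa²(3L − a)/(6EI) = 6640/EI
  point load 122 at a = 4.33: Pa²(3L − a)/(6EI) = 13217/EI
  δ_0 = 19857/EI
Flexibility coefficient — unit upward force at E: δ_{EE} = L³/(3EI) = 732.3/EI.
Compatibility at E: δ_0 − R_E·δ_{EE} = 0, so R_E = 19857/732.3 = 27.11 kN.
Moment equilibrium about D: M_D = Σ(load moments about D) − R_E·L = 871.1 − 27.11×13 = 518.6 kN·m.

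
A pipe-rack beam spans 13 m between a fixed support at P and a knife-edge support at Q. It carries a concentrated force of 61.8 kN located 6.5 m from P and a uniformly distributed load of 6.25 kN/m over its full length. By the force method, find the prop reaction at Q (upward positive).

Take the reaction at Q as the redundant and release it; the primary structure is a cantilever fixed at P.
Free-end deflection of the primary structure under the applied loading (downward +):
  point load 61.8 at a = 6.5: Pa²(3L − a)/(6EI) = 14143/EI
  UDL 6.25: wL⁴/(8EI) = 22313/EI
  δ_0 = 36456/EI
Tip deflection under a unit load at Q: L³/(3EI) = 732.3/EI.
The prop prevents deflection at Q: R_Q = δ_0/δ_{QQ} = 36456/732.3 = 49.78 kN.

R_Q = 49.78 kN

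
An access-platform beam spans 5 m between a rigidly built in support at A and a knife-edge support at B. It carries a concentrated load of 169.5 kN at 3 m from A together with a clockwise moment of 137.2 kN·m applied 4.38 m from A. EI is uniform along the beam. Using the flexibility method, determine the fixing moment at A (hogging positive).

Remove the prop at B; the released (primary) structure is a cantilever built in at A.
Downward deflection at the released point B due to the loads:
  point load 169.5 at a = 3: Pa²(3L − a)/(6EI) = 3051/EI
  clockwise couple 137.2 at a = 4.38: M₀a(2L − a)/(2EI) = 1689/EI
  δ_0 = 4740/EI
Flexibility coefficient — unit upward force at B: δ_{BB} = L³/(3EI) = 41.67/EI.
Compatibility at B: δ_0 − R_B·δ_{BB} = 0, so R_B = 4740/41.67 = 113.8 kN.
Moment equilibrium about A: M_A = Σ(load moments about A) − R_B·L = 645.7 − 113.8×5 = 76.94 kN·m.

M_A = 76.94 kN·m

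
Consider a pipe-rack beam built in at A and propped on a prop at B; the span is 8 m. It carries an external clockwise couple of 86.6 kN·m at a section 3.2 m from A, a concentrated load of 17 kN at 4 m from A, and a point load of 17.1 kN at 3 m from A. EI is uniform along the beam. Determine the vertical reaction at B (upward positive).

R_B = 18.86 kN

Remove the prop at B; the released (primary) structure is a cantilever built in at A.
Deflection at B on the released cantilever, summing each load's contribution:
  clockwise couple 86.6 at a = 3.2: M₀a(2L − a)/(2EI) = 1774/EI
  point load 17 at a = 4: Pa²(3L − a)/(6EI) = 906.7/EI
  point load 17.1 at a = 3: Pa²(3L − a)/(6EI) = 538.6/EI
  δ_0 = 3219/EI
Tip deflection under a unit load at B: L³/(3EI) = 170.7/EI.
The prop prevents deflection at B: R_B = δ_0/δ_{BB} = 3219/170.7 = 18.86 kN.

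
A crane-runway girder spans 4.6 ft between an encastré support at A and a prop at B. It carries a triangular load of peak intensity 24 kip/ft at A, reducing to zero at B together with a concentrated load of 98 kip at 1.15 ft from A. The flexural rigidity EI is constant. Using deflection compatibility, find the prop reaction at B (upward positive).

R_B = 19.46 kip

Take the reaction at B as the redundant and release it; the primary structure is a cantilever fixed at A.
Downward deflection at the released point B due to the loads:
  triangular load, peak 24 at the fixed end: w₀L⁴/(30EI) = 358.2/EI
  point load 98 at a = 1.15: Pa²(3L − a)/(6EI) = 273.3/EI
  δ_0 = 631.4/EI
Flexibility coefficient — unit upward force at B: δ_{BB} = L³/(3EI) = 32.45/EI.
The prop prevents deflection at B: R_B = δ_0/δ_{BB} = 631.4/32.45 = 19.46 kip.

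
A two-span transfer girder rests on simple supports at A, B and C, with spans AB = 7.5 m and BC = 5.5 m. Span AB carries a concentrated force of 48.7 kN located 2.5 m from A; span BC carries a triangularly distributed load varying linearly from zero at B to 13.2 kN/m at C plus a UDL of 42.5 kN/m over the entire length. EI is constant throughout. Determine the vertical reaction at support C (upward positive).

R_C = 121.2 kN

Insert a hinge at B; M_B is the redundant, and each span becomes simply supported.
Rotations at B on the released spans (each span's end-slope, ×1/EI):
  span AB: point load 48.7 at a = 2.5: Pab(L + a)/(6LEI) = 135.3/EI
  span BC: triangular load, peak 13.2: 7w₀L³/(360EI) = 42.7/EI
  span BC: UDL 42.5: wL³/(24EI) = 294.6/EI
  relative rotation θ_0 = (135.3 + 337.3)/EI = 472.6/EI
A unit hogging moment at B produces rotation L₁/(3EI) + L₂/(3EI) = 4.333/EI.
Slope continuity at B: θ_0 = M_B·4.333/EI, so M_B = 472.6/4.333 = 109.1 kN·m (hogging).
Span BC, ΣM about C: R_B^{BC}·5.5 = 709.4 + 109.1, so R_B^{BC} = 148.8 kN and R_C = 270.1 − 148.8 = 121.2 kN.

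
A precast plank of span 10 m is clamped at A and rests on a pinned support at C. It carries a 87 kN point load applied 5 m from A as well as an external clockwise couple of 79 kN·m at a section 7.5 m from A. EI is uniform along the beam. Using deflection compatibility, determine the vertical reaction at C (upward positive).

R_C = 38.3 kN

Release the roller at C. Primary structure: cantilever fixed at A.
Downward deflection at the released point C due to the loads:
  point load 87 at a = 5: Pa²(3L − a)/(6EI) = 9062/EI
  clockwise couple 79 at a = 7.5: M₀a(2L − a)/(2EI) = 3703/EI
  δ_0 = 12766/EI
Flexibility coefficient — unit upward force at C: δ_{CC} = L³/(3EI) = 333.3/EI.
The prop prevents deflection at C: R_C = δ_0/δ_{CC} = 12766/333.3 = 38.3 kN.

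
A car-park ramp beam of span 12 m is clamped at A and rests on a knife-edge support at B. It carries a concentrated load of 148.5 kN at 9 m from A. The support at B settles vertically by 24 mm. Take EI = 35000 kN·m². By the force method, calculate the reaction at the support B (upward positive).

R_B = 92.51 kN

Release the roller at B. Primary structure: cantilever fixed at A.
Free-end deflection of the primary structure under the applied loading (downward +):
  point load 148.5 at a = 9: Pa²(3L − a)/(6EI) = 54128/EI
Flexibility coefficient — unit upward force at B: δ_{BB} = L³/(3EI) = 576/EI.
With EI = 35000 kN·m²: δ_0 = 1.5465 m and δ_{BB} = 0.016457 m/kN.
Compatibility — the beam at B must follow the support down by 0.024 m: δ_0 − R_B·δ_{BB} = 0.024, so R_B = (1.5465 − 0.024)/0.016457 = 92.51 kN.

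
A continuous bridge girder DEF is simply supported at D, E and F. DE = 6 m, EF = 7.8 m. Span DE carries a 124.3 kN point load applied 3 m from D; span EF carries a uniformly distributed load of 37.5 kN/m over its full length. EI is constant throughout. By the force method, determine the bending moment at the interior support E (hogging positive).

Insert a hinge at E; M_E is the redundant, and each span becomes simply supported.
Rotations at E on the released spans (each span's end-slope, ×1/EI):
  span DE: point load 124.3 at a = 3: Pab(L + a)/(6LEI) = 279.7/EI
  span EF: UDL 37.5: wL³/(24EI) = 741.5/EI
  relative rotation θ_0 = (279.7 + 741.5)/EI = 1021/EI
A unit hogging moment at E produces rotation L₁/(3EI) + L₂/(3EI) = 4.6/EI.
Compatibility: M_E·(L₁+L₂)/(3EI) = θ_0, giving M_E = 222 kN·m (hogging).

M_E = 222 kN·m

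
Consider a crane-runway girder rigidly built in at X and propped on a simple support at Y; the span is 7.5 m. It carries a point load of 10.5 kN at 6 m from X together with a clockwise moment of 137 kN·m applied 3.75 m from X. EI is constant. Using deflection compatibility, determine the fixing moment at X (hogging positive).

M_X = -9.565 kN·m

Take the reaction at Y as the redundant and release it; the primary structure is a cantilever fixed at X.
Free-end deflection of the primary structure under the applied loading (downward +):
  point load 10.5 at a = 6: Pa²(3L − a)/(6EI) = 1040/EI
  clockwise couple 137 at a = 3.75: M₀a(2L − a)/(2EI) = 2890/EI
  δ_0 = 3929/EI
Tip deflection under a unit load at Y: L³/(3EI) = 140.6/EI.
The prop prevents deflection at Y: R_Y = δ_0/δ_{YY} = 3929/140.6 = 27.94 kN.
Moment equilibrium about X: M_X = Σ(load moments about X) − R_Y·L = 200 − 27.94×7.5 = -9.565 kN·m.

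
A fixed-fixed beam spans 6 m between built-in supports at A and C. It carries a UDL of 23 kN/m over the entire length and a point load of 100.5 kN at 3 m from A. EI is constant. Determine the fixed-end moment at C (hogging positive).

M_C = 144.4 kN·m

Take the two fixed-end moments M_A, M_C as redundants; the released structure is the simple span AC.
Simple-span end rotations at A and C under the given loads:
  at A: UDL 23: wL³/(24EI) = 207/EI
  at C: UDL 23: wL³/(24EI) = 207/EI
  at A: point load 100.5 at a = 3: Pab(L + b)/(6LEI) = 226.1/EI
  at C: point load 100.5 at a = 3: Pab(L + a)/(6LEI) = 226.1/EI
  θ_A0 = 433.1/EI,  θ_C0 = 433.1/EI
Flexibility coefficients: a unit moment at one end gives L/(3EI) there and L/(6EI) at the far end, so f₁₁ = f₂₂ = 2/EI and f₁₂ = f₂₁ = 1/EI.
Compatibility — zero rotation at each built-in end:
  2 M_A + 1 M_C = 433.1
  1 M_A + 2 M_C = 433.1
Solving the pair gives M_A = 144.4 kN·m and M_C = 144.4 kN·m (hogging).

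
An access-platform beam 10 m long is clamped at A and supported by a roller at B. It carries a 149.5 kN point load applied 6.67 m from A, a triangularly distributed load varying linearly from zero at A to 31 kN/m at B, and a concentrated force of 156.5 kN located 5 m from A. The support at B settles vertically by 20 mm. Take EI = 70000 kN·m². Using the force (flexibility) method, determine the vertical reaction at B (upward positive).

Take the reaction at B as the redundant and release it; the primary structure is a cantilever fixed at A.
Primary-structure tip deflection at B by superposition:
  point load 149.5 at a = 6.67: Pa²(3L − a)/(6EI) = 25862/EI
  triangular load, peak 31 at the free end: 11w₀L⁴/(120EI) = 28417/EI
  point load 156.5 at a = 5: Pa²(3L − a)/(6EI) = 16302/EI
  δ_0 = 70580/EI
Tip deflection under a unit load at B: L³/(3EI) = 333.3/EI.
With EI = 70000 kN·m²: δ_0 = 1.0083 m and δ_{BB} = 0.004762 m/kN.
Compatibility — the beam at B must follow the support down by 0.02 m: δ_0 − R_B·δ_{BB} = 0.02, so R_B = (1.0083 − 0.02)/0.004762 = 207.5 kN.

R_B = 207.5 kN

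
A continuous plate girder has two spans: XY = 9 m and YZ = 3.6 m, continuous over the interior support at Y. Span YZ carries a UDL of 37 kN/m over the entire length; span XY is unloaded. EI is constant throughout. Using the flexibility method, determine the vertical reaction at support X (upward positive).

R_X = -1.903 kN

Release continuity at Y by inserting a hinge; the redundant is the internal moment M_Y. The primary structure is two simply-supported spans XY and YZ.
Rotations at Y on the released spans (each span's end-slope, ×1/EI):
  span YZ: UDL 37: wL³/(24EI) = 71.93/EI
  relative rotation θ_0 = (0 + 71.93)/EI = 71.93/EI
A unit hogging moment at Y produces rotation L₁/(3EI) + L₂/(3EI) = 4.2/EI.
Slope continuity at Y: θ_0 = M_Y·4.2/EI, so M_Y = 71.93/4.2 = 17.13 kN·m (hogging).
Span XY, ΣM about X with M_Y applied at Y: R_Y^{XY}·9 = 0 + 17.13, so R_Y^{XY} = 1.903 kN and R_X = 0 − 1.903 = -1.903 kN.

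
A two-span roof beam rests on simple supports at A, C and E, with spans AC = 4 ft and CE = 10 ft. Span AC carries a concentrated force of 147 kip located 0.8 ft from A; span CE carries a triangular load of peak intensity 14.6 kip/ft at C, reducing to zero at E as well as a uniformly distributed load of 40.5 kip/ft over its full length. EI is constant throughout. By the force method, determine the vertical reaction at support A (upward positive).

R_A = 5.785 kip

Release continuity at C by inserting a hinge; the redundant is the internal moment M_C. The primary structure is two simply-supported spans AC and CE.
End slopes at the hinge C, treating each span as simply supported:
  span AC: point load 147 at a = 0.8: Pab(L + a)/(6LEI) = 75.26/EI
  span CE: triangular load, peak 14.6: w₀L³/(45EI) = 324.4/EI
  span CE: UDL 40.5: wL³/(24EI) = 1688/EI
  relative rotation θ_0 = (75.26 + 2012)/EI = 2087/EI
A unit hogging moment at C produces rotation L₁/(3EI) + L₂/(3EI) = 4.667/EI.
Compatibility: M_C·(L₁+L₂)/(3EI) = θ_0, giving M_C = 447.3 kip·ft (hogging).
Span AC, ΣM about A with M_C applied at C: R_C^{AC}·4 = 117.6 + 447.3, so R_C^{AC} = 141.2 kip and R_A = 147 − 141.2 = 5.785 kip.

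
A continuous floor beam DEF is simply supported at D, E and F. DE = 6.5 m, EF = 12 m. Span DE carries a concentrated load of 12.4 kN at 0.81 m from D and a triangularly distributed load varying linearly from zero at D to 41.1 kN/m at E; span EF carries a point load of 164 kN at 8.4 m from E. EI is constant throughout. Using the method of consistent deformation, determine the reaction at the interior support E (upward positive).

Release continuity at E by inserting a hinge; the redundant is the internal moment M_E. The primary structure is two simply-supported spans DE and EF.
End slopes at the hinge E, treating each span as simply supported:
  span DE: point load 12.4 at a = 0.81: Pab(L + a)/(6LEI) = 10.71/EI
  span DE: triangular load, peak 41.1: w₀L³/(45EI) = 250.8/EI
  span EF: point load 164 at a = 8.4: Pab(L + b)/(6LEI) = 1075/EI
  relative rotation θ_0 = (261.5 + 1075)/EI = 1336/EI
A unit hogging moment at E produces rotation L₁/(3EI) + L₂/(3EI) = 6.167/EI.
Slope continuity at E: θ_0 = M_E·6.167/EI, so M_E = 1336/6.167 = 216.7 kN·m (hogging).
Span DE, ΣM about D with M_E applied at E: R_E^{DE}·6.5 = 588.9 + 216.7, so R_E^{DE} = 123.9 kN and R_D = 146 − 123.9 = 22.05 kN.
Span EF, ΣM about F: R_E^{EF}·12 = 590.4 + 216.7, so R_E^{EF} = 67.25 kN and R_F = 164 − 67.25 = 96.75 kN.
R_E = 123.9 + 67.25 = 191.2 kN.

R_E = 191.2 kN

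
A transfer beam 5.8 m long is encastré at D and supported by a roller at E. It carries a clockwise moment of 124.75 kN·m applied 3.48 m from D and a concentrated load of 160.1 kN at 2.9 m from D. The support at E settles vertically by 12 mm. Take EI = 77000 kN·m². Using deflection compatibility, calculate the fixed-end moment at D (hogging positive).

M_D = 224.1 kN·m

Take the reaction at E as the redundant and release it; the primary structure is a cantilever fixed at D.
Primary-structure tip deflection at E by superposition:
  clockwise couple 124.75 at a = 3.48: M₀a(2L − a)/(2EI) = 1763/EI
  point load 160.1 at a = 2.9: Pa²(3L − a)/(6EI) = 3254/EI
  δ_0 = 5016/EI
Tip deflection under a unit load at E: L³/(3EI) = 65.04/EI.
With EI = 77000 kN·m²: δ_0 = 0.065149 m and δ_{EE} = 0.000845 m/kN.
Compatibility — the beam at E must follow the support down by 0.012 m: δ_0 − R_E·δ_{EE} = 0.012, so R_E = (0.065149 − 0.012)/0.000845 = 62.92 kN.
Moment equilibrium about D: M_D = Σ(load moments about D) − R_E·L = 589 − 62.92×5.8 = 224.1 kN·m.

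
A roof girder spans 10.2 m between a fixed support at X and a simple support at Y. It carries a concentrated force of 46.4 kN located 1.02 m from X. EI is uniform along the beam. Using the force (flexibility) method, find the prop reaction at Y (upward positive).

Release the roller at Y. Primary structure: cantilever fixed at X.
Deflection at Y on the released cantilever, summing each load's contribution:
  point load 46.4 at a = 1.02: Pa²(3L − a)/(6EI) = 238/EI
Tip deflection under a unit load at Y: L³/(3EI) = 353.7/EI.
The prop prevents deflection at Y: R_Y = δ_0/δ_{YY} = 238/353.7 = 0.6728 kN.

R_Y = 0.6728 kN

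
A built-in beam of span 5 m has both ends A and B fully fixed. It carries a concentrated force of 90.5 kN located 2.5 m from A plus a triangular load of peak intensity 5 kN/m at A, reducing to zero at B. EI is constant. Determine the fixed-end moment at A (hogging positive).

Take the two fixed-end moments M_A, M_B as redundants; the released structure is the simple span AB.
Simple-span end rotations at A and B under the given loads:
  at A: point load 90.5 at a = 2.5: Pab(L + b)/(6LEI) = 141.4/EI
  at B: point load 90.5 at a = 2.5: Pab(L + a)/(6LEI) = 141.4/EI
  at A: triangular load, peak 5: w₀L³/(45EI) = 13.89/EI
  at B: triangular load, peak 5: 7w₀L³/(360EI) = 12.15/EI
  θ_A0 = 155.3/EI,  θ_B0 = 153.6/EI
Flexibility coefficients: a unit moment at one end gives L/(3EI) there and L/(6EI) at the far end, so f₁₁ = f₂₂ = 1.667/EI and f₁₂ = f₂₁ = 0.8333/EI.
Compatibility — zero rotation at each built-in end:
  1.667 M_A + 0.8333 M_B = 155.3
  0.8333 M_A + 1.667 M_B = 153.6
Solving the pair gives M_A = 62.81 kN·m and M_B = 60.73 kN·m (hogging).

M_A = 62.81 kN·m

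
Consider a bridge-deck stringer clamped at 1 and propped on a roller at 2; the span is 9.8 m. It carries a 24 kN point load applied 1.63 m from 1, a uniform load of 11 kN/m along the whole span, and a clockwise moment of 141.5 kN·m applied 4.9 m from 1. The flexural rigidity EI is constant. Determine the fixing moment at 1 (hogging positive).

M_1 = 144.3 kN·m

Take the reaction at 2 as the redundant and release it; the primary structure is a cantilever fixed at 1.
Downward deflection at the released point 2 due to the loads:
  point load 24 at a = 1.63: Pa²(3L − a)/(6EI) = 295.1/EI
  UDL 11: wL⁴/(8EI) = 12683/EI
  clockwise couple 141.5 at a = 4.9: M₀a(2L − a)/(2EI) = 5096/EI
  δ_0 = 18074/EI
Flexibility coefficient — unit upward force at 2: δ_{22} = L³/(3EI) = 313.7/EI.
The prop prevents deflection at 2: R_2 = δ_0/δ_{22} = 18074/313.7 = 57.61 kN.
Moment equilibrium about 1: M_1 = Σ(load moments about 1) − R_2·L = 708.8 − 57.61×9.8 = 144.3 kN·m.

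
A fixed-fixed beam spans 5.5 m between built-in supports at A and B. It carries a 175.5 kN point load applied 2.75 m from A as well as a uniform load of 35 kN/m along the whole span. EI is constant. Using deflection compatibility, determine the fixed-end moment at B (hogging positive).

Release both end moments; the primary structure is a simply-supported span AB with redundants M_A and M_B.
On the primary (simply-supported) span, the end slopes from the loading are:
  at A: point load 175.5 at a = 2.75: Pab(L + b)/(6LEI) = 331.8/EI
  at B: point load 175.5 at a = 2.75: Pab(L + a)/(6LEI) = 331.8/EI
  at A: UDL 35: wL³/(24EI) = 242.6/EI
  at B: UDL 35: wL³/(24EI) = 242.6/EI
  θ_A0 = 574.4/EI,  θ_B0 = 574.4/EI
Flexibility coefficients: a unit moment at one end gives L/(3EI) there and L/(6EI) at the far end, so f₁₁ = f₂₂ = 1.833/EI and f₁₂ = f₂₁ = 0.9167/EI.
Compatibility — zero rotation at each built-in end:
  1.833 M_A + 0.9167 M_B = 574.4
  0.9167 M_A + 1.833 M_B = 574.4
Solving the pair gives M_A = 208.9 kN·m and M_B = 208.9 kN·m (hogging).

M_B = 208.9 kN·m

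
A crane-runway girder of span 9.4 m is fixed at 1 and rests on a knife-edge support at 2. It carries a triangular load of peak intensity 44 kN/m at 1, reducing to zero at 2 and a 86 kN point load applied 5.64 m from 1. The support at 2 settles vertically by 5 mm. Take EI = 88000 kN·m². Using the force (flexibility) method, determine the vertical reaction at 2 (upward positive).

Release the roller at 2. Primary structure: cantilever fixed at 1.
Free-end deflection of the primary structure under the applied loading (downward +):
  triangular load, peak 44 at the fixed end: w₀L⁴/(30EI) = 11451/EI
  point load 86 at a = 5.64: Pa²(3L − a)/(6EI) = 10286/EI
  δ_0 = 21737/EI
Flexibility coefficient — unit upward force at 2: δ_{22} = L³/(3EI) = 276.9/EI.
With EI = 88000 kN·m²: δ_0 = 0.24701 m and δ_{22} = 0.003146 m/kN.
Compatibility — the beam at 2 must follow the support down by 0.005 m: δ_0 − R_2·δ_{22} = 0.005, so R_2 = (0.24701 − 0.005)/0.003146 = 76.92 kN.

R_2 = 76.92 kN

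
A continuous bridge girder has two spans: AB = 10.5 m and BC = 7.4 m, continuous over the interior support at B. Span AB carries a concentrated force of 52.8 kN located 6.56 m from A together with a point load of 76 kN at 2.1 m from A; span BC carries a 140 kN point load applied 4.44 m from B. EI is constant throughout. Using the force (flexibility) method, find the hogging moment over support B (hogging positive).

M_B = 178.8 kN·m

Take M_B as the redundant. Released structure: two simple spans AB and BC with a hinge at B.
Rotations at B on the released spans (each span's end-slope, ×1/EI):
  span AB: point load 52.8 at a = 6.56: Pab(L + a)/(6LEI) = 369.5/EI
  span AB: point load 76 at a = 2.1: Pab(L + a)/(6LEI) = 268.1/EI
  span BC: point load 140 at a = 4.44: Pab(L + b)/(6LEI) = 429.3/EI
  relative rotation θ_0 = (637.7 + 429.3)/EI = 1067/EI
A unit hogging moment at B produces rotation L₁/(3EI) + L₂/(3EI) = 5.967/EI.
Slope continuity at B: θ_0 = M_B·5.967/EI, so M_B = 1067/5.967 = 178.8 kN·m (hogging).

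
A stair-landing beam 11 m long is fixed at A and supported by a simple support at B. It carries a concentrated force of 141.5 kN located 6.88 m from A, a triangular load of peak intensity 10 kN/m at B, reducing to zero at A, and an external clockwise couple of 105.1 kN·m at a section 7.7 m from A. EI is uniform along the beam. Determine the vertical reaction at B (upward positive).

R_B = 109 kN

Remove the prop at B; the released (primary) structure is a cantilever built in at A.
Deflection at B on the released cantilever, summing each load's contribution:
  point load 141.5 at a = 6.88: Pa²(3L − a)/(6EI) = 29158/EI
  triangular load, peak 10 at the free end: 11w₀L⁴/(120EI) = 13421/EI
  clockwise couple 105.1 at a = 7.7: M₀a(2L − a)/(2EI) = 5786/EI
  δ_0 = 48365/EI
Tip deflection under a unit load at B: L³/(3EI) = 443.7/EI.
Compatibility at B: δ_0 − R_B·δ_{BB} = 0, so R_B = 48365/443.7 = 109 kN.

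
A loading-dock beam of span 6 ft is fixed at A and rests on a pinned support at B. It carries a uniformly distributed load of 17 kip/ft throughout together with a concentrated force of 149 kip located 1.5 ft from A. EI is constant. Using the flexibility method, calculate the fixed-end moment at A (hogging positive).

M_A = 223.2 kip·ft

Take the reaction at B as the redundant and release it; the primary structure is a cantilever fixed at A.
Deflection at B on the released cantilever, summing each load's contribution:
  UDL 17: wL⁴/(8EI) = 2754/EI
  point load 149 at a = 1.5: Pa²(3L − a)/(6EI) = 921.9/EI
  δ_0 = 3676/EI
Flexibility coefficient — unit upward force at B: δ_{BB} = L³/(3EI) = 72/EI.
The prop prevents deflection at B: R_B = δ_0/δ_{BB} = 3676/72 = 51.05 kip.
Moment equilibrium about A: M_A = Σ(load moments about A) − R_B·L = 529.5 − 51.05×6 = 223.2 kip·ft.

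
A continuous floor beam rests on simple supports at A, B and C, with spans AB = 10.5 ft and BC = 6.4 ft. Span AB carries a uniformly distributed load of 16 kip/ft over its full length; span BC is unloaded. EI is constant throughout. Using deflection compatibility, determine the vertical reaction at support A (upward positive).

R_A = 70.95 kip

Take M_B as the redundant. Released structure: two simple spans AB and BC with a hinge at B.
End slopes at the hinge B, treating each span as simply supported:
  span AB: UDL 16: wL³/(24EI) = 771.8/EI
  relative rotation θ_0 = (771.8 + 0)/EI = 771.8/EI
A unit hogging moment at B produces rotation L₁/(3EI) + L₂/(3EI) = 5.633/EI.
Slope continuity at B: θ_0 = M_B·5.633/EI, so M_B = 771.8/5.633 = 137 kip·ft (hogging).
Span AB, ΣM about A with M_B applied at B: R_B^{AB}·10.5 = 882 + 137, so R_B^{AB} = 97.05 kip and R_A = 168 − 97.05 = 70.95 kip.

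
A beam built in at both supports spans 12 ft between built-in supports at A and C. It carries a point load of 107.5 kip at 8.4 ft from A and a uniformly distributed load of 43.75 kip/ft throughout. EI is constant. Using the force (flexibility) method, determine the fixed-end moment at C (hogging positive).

M_C = 714.6 kip·ft

Release both end moments; the primary structure is a simply-supported span AC with redundants M_A and M_C.
On the primary (simply-supported) span, the end slopes from the loading are:
  at A: point load 107.5 at a = 8.4: Pab(L + b)/(6LEI) = 704.3/EI
  at C: point load 107.5 at a = 8.4: Pab(L + a)/(6LEI) = 921.1/EI
  at A: UDL 43.75: wL³/(24EI) = 3150/EI
  at C: UDL 43.75: wL³/(24EI) = 3150/EI
  θ_A0 = 3854/EI,  θ_C0 = 4071/EI
Flexibility coefficients: a unit moment at one end gives L/(3EI) there and L/(6EI) at the far end, so f₁₁ = f₂₂ = 4/EI and f₁₂ = f₂₁ = 2/EI.
Compatibility — zero rotation at each built-in end:
  4 M_A + 2 M_C = 3854
  2 M_A + 4 M_C = 4071
Solving the pair gives M_A = 606.3 kip·ft and M_C = 714.6 kip·ft (hogging).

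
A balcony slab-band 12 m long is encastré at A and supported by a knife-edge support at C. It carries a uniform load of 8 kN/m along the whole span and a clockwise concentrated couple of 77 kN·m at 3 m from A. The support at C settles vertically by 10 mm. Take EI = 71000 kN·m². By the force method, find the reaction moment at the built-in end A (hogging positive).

M_A = 185.3 kN·m

Remove the prop at C; the released (primary) structure is a cantilever built in at A.
Primary-structure tip deflection at C by superposition:
  UDL 8: wL⁴/(8EI) = 20736/EI
  clockwise couple 77 at a = 3: M₀a(2L − a)/(2EI) = 2426/EI
  δ_0 = 23162/EI
Tip deflection under a unit load at C: L³/(3EI) = 576/EI.
With EI = 71000 kN·m²: δ_0 = 0.32622 m and δ_{CC} = 0.008113 m/kN.
Compatibility — the beam at C must follow the support down by 0.01 m: δ_0 − R_C·δ_{CC} = 0.01, so R_C = (0.32622 − 0.01)/0.008113 = 38.98 kN.
Moment equilibrium about A: M_A = Σ(load moments about A) − R_C·L = 653 − 38.98×12 = 185.3 kN·m.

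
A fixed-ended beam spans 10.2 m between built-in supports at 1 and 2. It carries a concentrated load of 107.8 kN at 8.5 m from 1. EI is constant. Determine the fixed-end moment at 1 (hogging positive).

M_1 = 25.45 kN·m

Release both end moments; the primary structure is a simply-supported span 12 with redundants M_1 and M_2.
Simple-span end rotations at 1 and 2 under the given loads:
  at 1: point load 107.8 at a = 8.5: Pab(L + b)/(6LEI) = 302.9/EI
  at 2: point load 107.8 at a = 8.5: Pab(L + a)/(6LEI) = 476/EI
  θ_10 = 302.9/EI,  θ_20 = 476/EI
Flexibility coefficients: a unit moment at one end gives L/(3EI) there and L/(6EI) at the far end, so f₁₁ = f₂₂ = 3.4/EI and f₁₂ = f₂₁ = 1.7/EI.
Compatibility — zero rotation at each built-in end:
  3.4 M_1 + 1.7 M_2 = 302.9
  1.7 M_1 + 3.4 M_2 = 476
Solving the pair gives M_1 = 25.45 kN·m and M_2 = 127.3 kN·m (hogging).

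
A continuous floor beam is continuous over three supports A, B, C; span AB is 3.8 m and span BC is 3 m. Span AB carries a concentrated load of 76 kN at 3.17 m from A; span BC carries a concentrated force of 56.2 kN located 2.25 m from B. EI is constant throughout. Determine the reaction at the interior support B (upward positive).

R_B = 94.86 kN

Insert a hinge at B; M_B is the redundant, and each span becomes simply supported.
End slopes at the hinge B, treating each span as simply supported:
  span AB: point load 76 at a = 3.17: Pab(L + a)/(6LEI) = 46.4/EI
  span BC: point load 56.2 at a = 2.25: Pab(L + b)/(6LEI) = 19.76/EI
  relative rotation θ_0 = (46.4 + 19.76)/EI = 66.16/EI
A unit hogging moment at B produces rotation L₁/(3EI) + L₂/(3EI) = 2.267/EI.
Compatibility: M_B·(L₁+L₂)/(3EI) = θ_0, giving M_B = 29.19 kN·m (hogging).
Span AB, ΣM about A with M_B applied at B: R_B^{AB}·3.8 = 240.9 + 29.19, so R_B^{AB} = 71.08 kN and R_A = 76 − 71.08 = 4.919 kN.
Span BC, ΣM about C: R_B^{BC}·3 = 42.15 + 29.19, so R_B^{BC} = 23.78 kN and R_C = 56.2 − 23.78 = 32.42 kN.
R_B = 71.08 + 23.78 = 94.86 kN.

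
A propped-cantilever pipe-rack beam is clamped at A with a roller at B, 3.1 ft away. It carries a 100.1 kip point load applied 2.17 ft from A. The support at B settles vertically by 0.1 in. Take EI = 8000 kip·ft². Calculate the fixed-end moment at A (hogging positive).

M_A = 63.17 kip·ft

Take the reaction at B as the redundant and release it; the primary structure is a cantilever fixed at A.
Free-end deflection of the primary structure under the applied loading (downward +):
  point load 100.1 at a = 2.17: Pa²(3L − a)/(6EI) = 560.1/EI
Flexibility coefficient — unit upward force at B: δ_{BB} = L³/(3EI) = 9.93/EI.
With EI = 8000 kip·ft²: δ_0 = 0.070017 ft and δ_{BB} = 0.001241 ft/kip.
Compatibility — the beam at B must follow the support down by 0.008333 ft: δ_0 − R_B·δ_{BB} = 0.008333, so R_B = (0.070017 − 0.008333)/0.001241 = 49.69 kip.
Moment equilibrium about A: M_A = Σ(load moments about A) − R_B·L = 217.2 − 49.69×3.1 = 63.17 kip·ft.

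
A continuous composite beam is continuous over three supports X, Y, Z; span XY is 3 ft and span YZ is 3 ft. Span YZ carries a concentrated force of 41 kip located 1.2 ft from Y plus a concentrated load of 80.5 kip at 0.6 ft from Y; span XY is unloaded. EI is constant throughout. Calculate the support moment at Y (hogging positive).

Insert a hinge at Y; M_Y is the redundant, and each span becomes simply supported.
End slopes at the hinge Y, treating each span as simply supported:
  span YZ: point load 41 at a = 1.2: Pab(L + b)/(6LEI) = 23.62/EI
  span YZ: point load 80.5 at a = 0.6: Pab(L + b)/(6LEI) = 34.78/EI
  relative rotation θ_0 = (0 + 58.39)/EI = 58.39/EI
A unit hogging moment at Y produces rotation L₁/(3EI) + L₂/(3EI) = 2/EI.
Compatibility: M_Y·(L₁+L₂)/(3EI) = θ_0, giving M_Y = 29.2 kip·ft (hogging).

M_Y = 29.2 kip·ft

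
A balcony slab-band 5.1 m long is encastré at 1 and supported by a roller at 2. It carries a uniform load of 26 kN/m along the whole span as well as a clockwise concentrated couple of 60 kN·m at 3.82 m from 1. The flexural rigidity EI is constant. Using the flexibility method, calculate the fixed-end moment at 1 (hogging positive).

M_1 = 60.2 kN·m

Release the roller at 2. Primary structure: cantilever fixed at 1.
Free-end deflection of the primary structure under the applied loading (downward +):
  UDL 26: wL⁴/(8EI) = 2199/EI
  clockwise couple 60 at a = 3.82: M₀a(2L − a)/(2EI) = 731.1/EI
  δ_0 = 2930/EI
Tip deflection under a unit load at 2: L³/(3EI) = 44.22/EI.
Compatibility at 2: δ_0 − R_2·δ_{22} = 0, so R_2 = 2930/44.22 = 66.26 kN.
Moment equilibrium about 1: M_1 = Σ(load moments about 1) − R_2·L = 398.1 − 66.26×5.1 = 60.2 kN·m.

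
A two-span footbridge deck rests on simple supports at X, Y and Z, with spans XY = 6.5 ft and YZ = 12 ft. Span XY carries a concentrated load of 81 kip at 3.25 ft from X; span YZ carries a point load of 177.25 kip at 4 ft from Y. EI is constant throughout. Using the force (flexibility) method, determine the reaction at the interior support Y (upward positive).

Take M_Y as the redundant. Released structure: two simple spans XY and YZ with a hinge at Y.
End slopes at the hinge Y, treating each span as simply supported:
  span XY: point load 81 at a = 3.25: Pab(L + a)/(6LEI) = 213.9/EI
  span YZ: point load 177.25 at a = 4: Pab(L + b)/(6LEI) = 1576/EI
  relative rotation θ_0 = (213.9 + 1576)/EI = 1789/EI
A unit hogging moment at Y produces rotation L₁/(3EI) + L₂/(3EI) = 6.167/EI.
Slope continuity at Y: θ_0 = M_Y·6.167/EI, so M_Y = 1789/6.167 = 290.2 kip·ft (hogging).
Span XY, ΣM about X with M_Y applied at Y: R_Y^{XY}·6.5 = 263.2 + 290.2, so R_Y^{XY} = 85.14 kip and R_X = 81 − 85.14 = -4.143 kip.
Span YZ, ΣM about Z: R_Y^{YZ}·12 = 1418 + 290.2, so R_Y^{YZ} = 142.3 kip and R_Z = 177.2 − 142.3 = 34.9 kip.
R_Y = 85.14 + 142.3 = 227.5 kip.

R_Y = 227.5 kip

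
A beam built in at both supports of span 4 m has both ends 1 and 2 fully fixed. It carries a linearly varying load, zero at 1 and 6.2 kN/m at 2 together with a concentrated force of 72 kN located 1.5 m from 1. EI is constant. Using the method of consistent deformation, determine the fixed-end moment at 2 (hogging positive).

M_2 = 30.27 kN·m

Release both end moments; the primary structure is a simply-supported span 12 with redundants M_1 and M_2.
On the primary (simply-supported) span, the end slopes from the loading are:
  at 1: triangular load, peak 6.2: 7w₀L³/(360EI) = 7.716/EI
  at 2: triangular load, peak 6.2: w₀L³/(45EI) = 8.818/EI
  at 1: point load 72 at a = 1.5: Pab(L + b)/(6LEI) = 73.12/EI
  at 2: point load 72 at a = 1.5: Pab(L + a)/(6LEI) = 61.88/EI
  θ_10 = 80.84/EI,  θ_20 = 70.69/EI
Flexibility coefficients: a unit moment at one end gives L/(3EI) there and L/(6EI) at the far end, so f₁₁ = f₂₂ = 1.333/EI and f₁₂ = f₂₁ = 0.6667/EI.
Compatibility — zero rotation at each built-in end:
  1.333 M_1 + 0.6667 M_2 = 80.84
  0.6667 M_1 + 1.333 M_2 = 70.69
Solving the pair gives M_1 = 45.49 kN·m and M_2 = 30.27 kN·m (hogging).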